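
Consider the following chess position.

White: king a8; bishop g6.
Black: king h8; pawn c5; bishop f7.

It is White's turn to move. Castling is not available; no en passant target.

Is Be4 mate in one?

After Be4: black king on h8; in check: no.
Black is not in check, so this cannot be checkmate.

no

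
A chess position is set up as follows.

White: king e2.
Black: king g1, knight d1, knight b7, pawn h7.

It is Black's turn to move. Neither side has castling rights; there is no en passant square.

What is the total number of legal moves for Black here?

Black to move; king on g1.
In check: no.
Legal moves: Nd8, Nd6, Nc5, Na5, Kh2, Kg2, Kh1, Ne3, Nc3+, Nf2, Nb2, h6, h5.
Count: 13.

13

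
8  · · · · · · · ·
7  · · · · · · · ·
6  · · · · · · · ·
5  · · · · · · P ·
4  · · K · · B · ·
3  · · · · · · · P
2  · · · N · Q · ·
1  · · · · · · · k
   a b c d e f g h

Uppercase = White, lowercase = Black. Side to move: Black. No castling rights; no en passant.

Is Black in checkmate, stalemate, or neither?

Black to move; black king on h1.
In check: no.
King squares — g1: attacked by Qf2; g2: attacked by Qf2; h2: attacked by Qf2.
Legal moves for Black: none.
Not in check and no legal moves → stalemate.

stalemate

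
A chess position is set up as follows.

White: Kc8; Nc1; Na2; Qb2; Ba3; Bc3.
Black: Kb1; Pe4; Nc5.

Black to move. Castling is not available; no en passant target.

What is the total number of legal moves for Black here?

Black to move; king on b1.
In check: yes, from the white queen on b2.
Legal moves: none.
Count: 0.

0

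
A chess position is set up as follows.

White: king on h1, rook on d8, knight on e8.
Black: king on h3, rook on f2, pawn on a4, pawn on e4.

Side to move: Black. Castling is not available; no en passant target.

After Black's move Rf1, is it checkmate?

After Rf1: white king on h1; in check: yes, from the black rook on f1.
King squares — g1: attacked by Rf1; g2: attacked by Kh3; h2: attacked by Kh3.
White has no legal moves → checkmate.

yes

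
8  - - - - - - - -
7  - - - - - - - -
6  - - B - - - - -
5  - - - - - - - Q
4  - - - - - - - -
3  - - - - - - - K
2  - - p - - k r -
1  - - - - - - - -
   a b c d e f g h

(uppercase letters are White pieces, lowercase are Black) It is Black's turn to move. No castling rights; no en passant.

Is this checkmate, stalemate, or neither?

Black to move; black king on f2.
In check: no.
Legal moves for Black: Rg8, Rg7, Rg6, Rg5, Rg4, Rg3+, Rh2+, Rg1, Ke3, Kg1, Kf1, Ke1, c1=Q, c1=R, c1=B, c1=N.
Black has 16 legal moves and is not in check → neither.

neither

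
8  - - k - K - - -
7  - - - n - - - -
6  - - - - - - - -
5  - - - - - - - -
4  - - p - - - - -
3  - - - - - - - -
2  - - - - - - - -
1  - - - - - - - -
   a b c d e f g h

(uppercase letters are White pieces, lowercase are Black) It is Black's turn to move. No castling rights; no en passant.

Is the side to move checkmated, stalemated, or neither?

Black to move; black king on c8.
In check: no.
Legal moves for Black: Kb8, Kc7, Kb7, Nf8, Nb8, Nf6+, Nb6, Ne5, Nc5, c3.
Black has 10 legal moves and is not in check → neither.

neither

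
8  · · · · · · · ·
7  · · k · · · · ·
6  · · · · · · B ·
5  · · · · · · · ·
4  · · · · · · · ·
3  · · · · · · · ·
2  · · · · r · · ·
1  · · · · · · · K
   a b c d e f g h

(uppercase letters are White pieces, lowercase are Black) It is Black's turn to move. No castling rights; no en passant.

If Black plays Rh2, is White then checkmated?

no

After Rh2: white king on h1; in check: yes, from the black rook on h2.
White has 2 legal replies: Kxh2, Kg1.
In check but a legal move exists → not checkmate.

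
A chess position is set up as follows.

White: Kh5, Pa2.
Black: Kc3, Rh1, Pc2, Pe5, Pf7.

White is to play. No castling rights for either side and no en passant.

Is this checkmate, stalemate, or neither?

White to move; white king on h5.
In check: yes, from the black rook on h1.
King squares — g4: available; h4: attacked by Rh1; g5: available; g6: attacked by Pf7; h6: attacked by Rh1.
Legal moves for White: Kg5, Kg4.
White is in check but has 2 legal moves → neither.

neither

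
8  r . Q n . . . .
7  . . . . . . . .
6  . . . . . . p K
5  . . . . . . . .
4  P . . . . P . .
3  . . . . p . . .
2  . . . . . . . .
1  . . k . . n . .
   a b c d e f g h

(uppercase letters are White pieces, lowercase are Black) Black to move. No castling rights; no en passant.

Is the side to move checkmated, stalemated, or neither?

Black to move; black king on c1.
In check: yes, from the white queen on c8.
Legal moves for Black: Kd2, Kb2, Kd1, Kb1, Nc6, Rxc8.
Black is in check but has 6 legal moves → neither.

neither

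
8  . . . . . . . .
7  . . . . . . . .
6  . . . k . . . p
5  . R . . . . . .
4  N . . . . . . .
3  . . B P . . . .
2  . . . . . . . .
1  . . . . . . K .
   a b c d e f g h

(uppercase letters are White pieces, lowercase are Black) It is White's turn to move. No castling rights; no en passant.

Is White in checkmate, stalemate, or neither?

neither

White to move; white king on g1.
In check: no.
Legal moves for White include: Rb8, Rb7, Rb6+, Rh5, Rg5, Rf5, Re5, Rd5+, Rc5, Ra5, Rb4, Rb3, Rb2, Rb1, Nb6, Nc5, Nb2, Bh8, ... (list truncated; more exist).
White has legal moves and is not in check → neither.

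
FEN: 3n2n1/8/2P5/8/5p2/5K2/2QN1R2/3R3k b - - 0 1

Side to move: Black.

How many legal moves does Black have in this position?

Black to move; king on h1.
In check: yes, from the white rook on d1.
Legal moves: none.
Count: 0.

0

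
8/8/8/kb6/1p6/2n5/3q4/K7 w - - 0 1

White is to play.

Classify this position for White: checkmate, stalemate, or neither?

White to move; white king on a1.
In check: no.
King squares — b1: attacked by Nc3; a2: attacked by Qd2; b2: attacked by Qd2.
Legal moves for White: none.
Not in check and no legal moves → stalemate.

stalemate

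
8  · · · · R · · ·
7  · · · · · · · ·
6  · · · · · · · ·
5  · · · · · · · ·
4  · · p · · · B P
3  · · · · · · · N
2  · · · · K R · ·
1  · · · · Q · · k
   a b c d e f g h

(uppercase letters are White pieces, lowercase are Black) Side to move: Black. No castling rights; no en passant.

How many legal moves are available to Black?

Black to move; king on h1.
In check: yes, from the white queen on e1.
Legal moves: none.
Count: 0.

0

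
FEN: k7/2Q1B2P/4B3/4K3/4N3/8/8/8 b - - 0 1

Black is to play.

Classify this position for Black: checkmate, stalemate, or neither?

Black to move; black king on a8.
In check: no.
King squares — a7: attacked by Qc7; b7: attacked by Qc7; b8: attacked by Qc7.
Legal moves for Black: none.
Not in check and no legal moves → stalemate.

stalemate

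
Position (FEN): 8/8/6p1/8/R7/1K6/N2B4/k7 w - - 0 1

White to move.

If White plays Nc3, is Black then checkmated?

yes

After Nc3: black king on a1; in check: yes, from the white rook on a4.
King squares — b1: attacked by Nc3; a2: attacked by Kb3; b2: attacked by Kb3.
Black has no legal moves → checkmate.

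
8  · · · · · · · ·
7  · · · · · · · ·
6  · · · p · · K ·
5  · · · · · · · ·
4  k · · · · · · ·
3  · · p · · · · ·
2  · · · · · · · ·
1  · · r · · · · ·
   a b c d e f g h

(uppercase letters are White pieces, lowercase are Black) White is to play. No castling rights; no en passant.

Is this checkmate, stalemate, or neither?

neither

White to move; white king on g6.
In check: no.
Legal moves for White: Kh7, Kg7, Kf7, Kh6, Kf6, Kh5, Kg5, Kf5.
White has 8 legal moves and is not in check → neither.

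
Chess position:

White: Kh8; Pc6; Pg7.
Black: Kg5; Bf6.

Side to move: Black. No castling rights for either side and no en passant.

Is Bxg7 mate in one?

After Bxg7: white king on h8; in check: yes, from the black bishop on g7.
White has 3 legal replies: Kg8, Kh7, Kxg7.
In check but a legal move exists → not checkmate.

no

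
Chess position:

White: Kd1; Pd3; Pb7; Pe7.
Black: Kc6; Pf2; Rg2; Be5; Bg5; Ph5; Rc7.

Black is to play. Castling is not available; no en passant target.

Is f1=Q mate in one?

After f1=Q: white king on d1; in check: yes, from the black queen on f1.
King squares — c1: attacked by Qf1; e1: attacked by Qf1; c2: attacked by Rg2; d2: attacked by Rg2; e2: attacked by Qf1.
White has no legal moves → checkmate.

yes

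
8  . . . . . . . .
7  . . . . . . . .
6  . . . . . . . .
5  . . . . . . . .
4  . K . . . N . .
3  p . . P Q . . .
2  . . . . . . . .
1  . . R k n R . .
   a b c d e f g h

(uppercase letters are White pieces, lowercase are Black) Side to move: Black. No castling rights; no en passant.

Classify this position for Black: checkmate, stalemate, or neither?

checkmate

Black to move; black king on d1.
In check: yes, from the white rook on c1.
King squares — c1: attacked by Qe3; e1: own knight; c2: attacked by Rc1; d2: attacked by Qe3; e2: attacked by Qe3.
Legal moves for Black: none.
In check with no legal moves → checkmate.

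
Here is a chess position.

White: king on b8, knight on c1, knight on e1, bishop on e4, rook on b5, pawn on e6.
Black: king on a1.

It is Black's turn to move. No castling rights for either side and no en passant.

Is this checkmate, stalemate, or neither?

stalemate

Black to move; black king on a1.
In check: no.
King squares — b1: attacked by Be4; a2: attacked by Nc1; b2: attacked by Rb5.
Legal moves for Black: none.
Not in check and no legal moves → stalemate.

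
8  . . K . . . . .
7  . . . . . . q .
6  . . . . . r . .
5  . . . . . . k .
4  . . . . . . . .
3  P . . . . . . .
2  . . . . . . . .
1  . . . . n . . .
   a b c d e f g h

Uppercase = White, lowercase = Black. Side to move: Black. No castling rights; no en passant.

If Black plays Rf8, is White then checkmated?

yes

After Rf8: white king on c8; in check: yes, from the black rook on f8.
King squares — b7: attacked by Qg7; c7: attacked by Qg7; d7: attacked by Qg7; b8: attacked by Rf8; d8: attacked by Rf8.
White has no legal moves → checkmate.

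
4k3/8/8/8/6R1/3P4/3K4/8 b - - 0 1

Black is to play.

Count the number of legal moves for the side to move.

5

Black to move; king on e8.
In check: no.
Legal moves: Kf8, Kd8, Kf7, Ke7, Kd7.
Count: 5.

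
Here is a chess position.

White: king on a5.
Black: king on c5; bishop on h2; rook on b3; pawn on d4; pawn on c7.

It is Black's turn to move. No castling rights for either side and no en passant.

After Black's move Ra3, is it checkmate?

yes

After Ra3: white king on a5; in check: yes, from the black rook on a3.
King squares — a4: attacked by Ra3; b4: attacked by Kc5; b5: attacked by Kc5; a6: attacked by Ra3; b6: attacked by Kc5.
White has no legal moves → checkmate.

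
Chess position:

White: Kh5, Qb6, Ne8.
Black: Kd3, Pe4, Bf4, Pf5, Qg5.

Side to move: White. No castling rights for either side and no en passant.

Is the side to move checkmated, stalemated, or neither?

checkmate

White to move; white king on h5.
In check: yes, from the black queen on g5.
King squares — g4: attacked by Pf5; h4: attacked by Qg5; g5: attacked by Bf4; g6: attacked by Qg5; h6: attacked by Qg5.
Legal moves for White: none.
In check with no legal moves → checkmate.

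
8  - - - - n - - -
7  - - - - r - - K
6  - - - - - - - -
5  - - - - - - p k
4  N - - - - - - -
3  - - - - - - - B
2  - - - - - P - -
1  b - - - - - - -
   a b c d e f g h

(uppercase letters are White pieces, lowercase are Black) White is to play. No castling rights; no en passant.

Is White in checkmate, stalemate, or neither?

White to move; white king on h7.
In check: yes, from the black rook on e7.
King squares — g6: attacked by Kh5; h6: attacked by Kh5; g7: attacked by Ba1; g8: available; h8: attacked by Ba1.
Legal moves for White: Kg8.
White is in check but has 1 legal move → neither.

neither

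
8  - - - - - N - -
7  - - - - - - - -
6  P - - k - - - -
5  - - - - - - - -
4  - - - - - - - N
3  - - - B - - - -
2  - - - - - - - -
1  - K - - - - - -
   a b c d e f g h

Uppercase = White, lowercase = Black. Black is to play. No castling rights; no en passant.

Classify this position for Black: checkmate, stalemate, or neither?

neither

Black to move; black king on d6.
In check: no.
Legal moves for Black: Ke7, Kc7, Kc6, Ke5, Kd5, Kc5.
Black has 6 legal moves and is not in check → neither.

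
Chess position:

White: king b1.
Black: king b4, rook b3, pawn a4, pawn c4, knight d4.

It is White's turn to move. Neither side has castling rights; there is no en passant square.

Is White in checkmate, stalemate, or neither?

neither

White to move; white king on b1.
In check: yes, from the black rook on b3.
King squares — a1: available; c1: available; a2: available; b2: attacked by Rb3; c2: attacked by Nd4.
Legal moves for White: Ka2, Kc1, Ka1.
White is in check but has 3 legal moves → neither.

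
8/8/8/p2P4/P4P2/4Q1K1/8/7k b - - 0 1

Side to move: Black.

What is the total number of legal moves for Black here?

0

Black to move; king on h1.
In check: no.
Legal moves: none.
Count: 0.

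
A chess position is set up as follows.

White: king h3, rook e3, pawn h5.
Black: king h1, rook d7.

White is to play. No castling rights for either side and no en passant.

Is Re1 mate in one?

yes

After Re1: black king on h1; in check: yes, from the white rook on e1.
King squares — g1: attacked by Re1; g2: attacked by Kh3; h2: attacked by Kh3.
Black has no legal moves → checkmate.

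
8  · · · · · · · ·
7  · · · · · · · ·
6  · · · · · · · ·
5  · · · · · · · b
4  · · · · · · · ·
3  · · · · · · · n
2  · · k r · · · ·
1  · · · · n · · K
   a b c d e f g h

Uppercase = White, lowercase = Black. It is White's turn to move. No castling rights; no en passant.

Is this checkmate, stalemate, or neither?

stalemate

White to move; white king on h1.
In check: no.
King squares — g1: attacked by Nh3; g2: attacked by Ne1; h2: attacked by Rd2.
Legal moves for White: none.
Not in check and no legal moves → stalemate.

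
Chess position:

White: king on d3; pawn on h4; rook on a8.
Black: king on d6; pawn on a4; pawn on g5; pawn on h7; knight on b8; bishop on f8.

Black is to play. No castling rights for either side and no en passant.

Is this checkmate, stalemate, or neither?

neither

Black to move; black king on d6.
In check: no.
Legal moves for Black include: Bg7, Be7, Bh6, Nd7, Nc6, Na6, Ke7, Kd7, Kc7, Ke6, Kc6, Ke5, Kd5, Kc5, gxh4, h6, g4, a3, ... (list truncated; more exist).
Black has legal moves and is not in check → neither.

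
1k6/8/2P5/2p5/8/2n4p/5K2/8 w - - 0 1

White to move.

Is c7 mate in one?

no

After c7: black king on b8; in check: yes, from the white pawn on c7.
Black has 5 legal replies: Kc8, Ka8, Kxc7, Kb7, Ka7.
In check but a legal move exists → not checkmate.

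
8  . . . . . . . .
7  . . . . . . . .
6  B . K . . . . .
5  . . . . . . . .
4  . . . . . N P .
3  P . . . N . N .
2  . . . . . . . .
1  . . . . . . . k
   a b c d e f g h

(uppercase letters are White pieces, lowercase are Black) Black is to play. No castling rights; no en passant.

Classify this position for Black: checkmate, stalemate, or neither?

neither

Black to move; black king on h1.
In check: yes, from the white knight on g3.
King squares — g1: available; g2: attacked by Ne3; h2: available.
Legal moves for Black: Kh2, Kg1.
Black is in check but has 2 legal moves → neither.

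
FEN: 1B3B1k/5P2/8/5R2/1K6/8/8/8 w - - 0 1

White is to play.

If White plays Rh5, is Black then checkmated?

yes

After Rh5: black king on h8; in check: yes, from the white rook on h5.
King squares — g7: attacked by Bf8; h7: attacked by Rh5; g8: attacked by Pf7.
Black has no legal moves → checkmate.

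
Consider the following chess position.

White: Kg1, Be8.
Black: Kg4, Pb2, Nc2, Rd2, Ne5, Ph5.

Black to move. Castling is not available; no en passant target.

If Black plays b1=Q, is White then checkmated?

yes

After b1=Q: white king on g1; in check: yes, from the black queen on b1.
King squares — f1: attacked by Qb1; h1: attacked by Qb1; f2: attacked by Rd2; g2: attacked by Rd2; h2: attacked by Rd2.
White has no legal moves → checkmate.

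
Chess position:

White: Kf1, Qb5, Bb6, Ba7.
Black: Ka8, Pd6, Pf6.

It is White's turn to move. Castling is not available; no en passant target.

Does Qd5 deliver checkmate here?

yes

After Qd5: black king on a8; in check: yes, from the white queen on d5.
King squares — a7: attacked by Bb6; b7: attacked by Qd5; b8: attacked by Ba7.
Black has no legal moves → checkmate.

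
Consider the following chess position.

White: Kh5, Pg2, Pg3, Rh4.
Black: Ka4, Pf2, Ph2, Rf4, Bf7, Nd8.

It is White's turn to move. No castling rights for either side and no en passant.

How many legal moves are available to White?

White to move; king on h5.
In check: yes, from the black bishop on f7.
Legal moves: Kh6, Kg5.
Count: 2.

2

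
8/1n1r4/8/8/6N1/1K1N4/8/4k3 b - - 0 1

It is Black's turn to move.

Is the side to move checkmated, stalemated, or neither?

Black to move; black king on e1.
In check: yes, from the white knight on d3.
King squares — d1: available; f1: available; d2: available; e2: available; f2: attacked by Nd3.
Legal moves for Black: Ke2, Kd2, Kf1, Kd1, Rxd3+.
Black is in check but has 5 legal moves → neither.

neither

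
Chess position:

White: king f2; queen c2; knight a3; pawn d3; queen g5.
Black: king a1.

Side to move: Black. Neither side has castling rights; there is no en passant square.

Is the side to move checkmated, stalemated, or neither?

Black to move; black king on a1.
In check: no.
King squares — b1: attacked by Qc2; a2: attacked by Qc2; b2: attacked by Qc2.
Legal moves for Black: none.
Not in check and no legal moves → stalemate.

stalemate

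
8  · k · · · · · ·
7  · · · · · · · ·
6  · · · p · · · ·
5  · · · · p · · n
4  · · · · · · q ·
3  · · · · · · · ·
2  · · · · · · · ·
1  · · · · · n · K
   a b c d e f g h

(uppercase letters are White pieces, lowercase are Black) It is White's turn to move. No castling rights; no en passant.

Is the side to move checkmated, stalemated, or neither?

White to move; white king on h1.
In check: no.
King squares — g1: attacked by Qg4; g2: attacked by Qg4; h2: attacked by Nf1.
Legal moves for White: none.
Not in check and no legal moves → stalemate.

stalemate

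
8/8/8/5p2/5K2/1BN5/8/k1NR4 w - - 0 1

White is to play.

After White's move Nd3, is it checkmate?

After Nd3: black king on a1; in check: yes, from the white rook on d1.
King squares — b1: attacked by Rd1; a2: attacked by Bb3; b2: attacked by Nd3.
Black has no legal moves → checkmate.

yes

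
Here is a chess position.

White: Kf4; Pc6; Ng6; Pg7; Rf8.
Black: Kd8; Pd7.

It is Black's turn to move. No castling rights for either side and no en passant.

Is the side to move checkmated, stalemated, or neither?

neither

Black to move; black king on d8.
In check: yes, from the white rook on f8.
King squares — c7: available; d7: own pawn; e7: attacked by Ng6; c8: attacked by Rf8; e8: attacked by Rf8.
Legal moves for Black: Kc7.
Black is in check but has 1 legal move → neither.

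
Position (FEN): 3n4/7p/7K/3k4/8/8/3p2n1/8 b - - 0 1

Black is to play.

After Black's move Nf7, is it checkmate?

no

After Nf7: white king on h6; in check: yes, from the black knight on f7.
White has 3 legal replies: Kxh7, Kg7, Kh5.
In check but a legal move exists → not checkmate.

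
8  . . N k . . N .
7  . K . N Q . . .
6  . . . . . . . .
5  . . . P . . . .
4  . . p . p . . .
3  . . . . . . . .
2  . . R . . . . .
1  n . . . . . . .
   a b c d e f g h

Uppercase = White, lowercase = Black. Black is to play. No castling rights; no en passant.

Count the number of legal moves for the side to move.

Black to move; king on d8.
In check: yes, from the white queen on e7.
Legal moves: none.
Count: 0.

0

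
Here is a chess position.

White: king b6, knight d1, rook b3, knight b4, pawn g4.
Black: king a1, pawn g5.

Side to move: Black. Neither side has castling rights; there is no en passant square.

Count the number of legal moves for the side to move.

0

Black to move; king on a1.
In check: no.
Legal moves: none.
Count: 0.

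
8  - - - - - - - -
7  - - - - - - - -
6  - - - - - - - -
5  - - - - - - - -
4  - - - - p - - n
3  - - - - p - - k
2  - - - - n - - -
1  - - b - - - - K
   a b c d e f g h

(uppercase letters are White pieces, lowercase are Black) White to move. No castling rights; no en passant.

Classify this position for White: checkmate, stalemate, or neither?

White to move; white king on h1.
In check: no.
King squares — g1: attacked by Ne2; g2: attacked by Kh3; h2: attacked by Kh3.
Legal moves for White: none.
Not in check and no legal moves → stalemate.

stalemate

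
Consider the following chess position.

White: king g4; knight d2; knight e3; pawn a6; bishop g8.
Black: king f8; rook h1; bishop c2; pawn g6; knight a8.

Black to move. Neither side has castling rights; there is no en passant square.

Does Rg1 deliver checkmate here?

After Rg1: white king on g4; in check: yes, from the black rook on g1.
White has 5 legal replies: Kh4, Kf4, Kh3, Kf3, Ng2.
In check but a legal move exists → not checkmate.

no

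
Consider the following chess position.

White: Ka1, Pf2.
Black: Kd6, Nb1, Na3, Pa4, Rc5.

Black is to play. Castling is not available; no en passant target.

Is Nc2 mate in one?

no

After Nc2: white king on a1; in check: yes, from the black knight on c2.
White has 3 legal replies: Kb2, Ka2, Kxb1.
In check but a legal move exists → not checkmate.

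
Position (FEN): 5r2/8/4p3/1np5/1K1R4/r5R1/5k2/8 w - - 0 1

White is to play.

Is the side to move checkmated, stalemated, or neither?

White to move; white king on b4.
In check: yes, from the black pawn on c5.
King squares — a3: attacked by Nb5; b3: attacked by Ra3; c3: attacked by Ra3; a4: attacked by Ra3; c4: available; a5: attacked by Ra3; b5: available; c5: available.
Legal moves for White: Kxc5, Kxb5, Kc4.
White is in check but has 3 legal moves → neither.

neither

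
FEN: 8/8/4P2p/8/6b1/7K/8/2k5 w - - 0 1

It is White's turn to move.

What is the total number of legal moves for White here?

5

White to move; king on h3.
In check: yes, from the black bishop on g4.
Legal moves: Kh4, Kxg4, Kg3, Kh2, Kg2.
Count: 5.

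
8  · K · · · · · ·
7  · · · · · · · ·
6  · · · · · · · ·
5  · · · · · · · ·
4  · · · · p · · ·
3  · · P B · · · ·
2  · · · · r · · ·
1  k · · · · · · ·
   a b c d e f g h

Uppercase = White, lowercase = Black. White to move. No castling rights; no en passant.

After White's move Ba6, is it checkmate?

no

After Ba6: black king on a1; in check: no.
Black is not in check, so this cannot be checkmate.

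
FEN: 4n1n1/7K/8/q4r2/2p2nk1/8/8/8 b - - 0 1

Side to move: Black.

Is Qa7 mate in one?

no

After Qa7: white king on h7; in check: yes, from the black queen on a7.
White has 2 legal replies: Kh8, Kxg8.
In check but a legal move exists → not checkmate.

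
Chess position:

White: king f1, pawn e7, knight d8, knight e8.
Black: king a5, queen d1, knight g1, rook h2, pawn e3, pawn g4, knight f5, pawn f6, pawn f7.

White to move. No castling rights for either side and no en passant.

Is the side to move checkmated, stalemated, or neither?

White to move; white king on f1.
In check: yes, from the black queen on d1.
King squares — e1: attacked by Qd1; g1: attacked by Qd1; e2: attacked by Qd1; f2: attacked by Rh2; g2: attacked by Rh2.
Legal moves for White: none.
In check with no legal moves → checkmate.

checkmate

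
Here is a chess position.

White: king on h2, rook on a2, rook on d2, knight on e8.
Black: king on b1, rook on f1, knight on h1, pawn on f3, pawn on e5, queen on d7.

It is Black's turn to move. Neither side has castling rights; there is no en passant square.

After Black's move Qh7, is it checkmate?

After Qh7: white king on h2; in check: yes, from the black queen on h7.
King squares — g1: attacked by Rf1; h1: attacked by Rf1; g2: attacked by Pf3; g3: attacked by Nh1; h3: attacked by Qh7.
White has no legal moves → checkmate.

yes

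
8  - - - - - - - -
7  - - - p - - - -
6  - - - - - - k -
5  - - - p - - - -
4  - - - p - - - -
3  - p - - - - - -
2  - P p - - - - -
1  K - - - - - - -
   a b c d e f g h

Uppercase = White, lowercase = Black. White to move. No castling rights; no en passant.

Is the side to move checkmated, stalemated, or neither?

stalemate

White to move; white king on a1.
In check: no.
King squares — b1: attacked by Pc2; a2: attacked by Pb3; b2: own pawn.
Legal moves for White: none.
Not in check and no legal moves → stalemate.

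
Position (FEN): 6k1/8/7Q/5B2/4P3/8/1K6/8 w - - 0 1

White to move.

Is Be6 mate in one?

After Be6: black king on g8; in check: yes, from the white bishop on e6.
King squares — f7: attacked by Be6; g7: attacked by Qh6; h7: attacked by Qh6; f8: attacked by Qh6; h8: attacked by Qh6.
Black has no legal moves → checkmate.

yes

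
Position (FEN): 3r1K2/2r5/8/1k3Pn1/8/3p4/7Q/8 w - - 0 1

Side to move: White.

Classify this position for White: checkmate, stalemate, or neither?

White to move; white king on f8.
In check: yes, from the black rook on d8.
King squares — e7: attacked by Rc7; f7: attacked by Ng5; g7: attacked by Rc7; e8: attacked by Rd8; g8: attacked by Rd8.
Legal moves for White: none.
In check with no legal moves → checkmate.

checkmate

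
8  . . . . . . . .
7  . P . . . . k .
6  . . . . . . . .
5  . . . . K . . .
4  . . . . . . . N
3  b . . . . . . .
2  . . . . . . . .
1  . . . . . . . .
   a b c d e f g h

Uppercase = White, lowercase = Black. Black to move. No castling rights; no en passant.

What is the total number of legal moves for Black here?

13

Black to move; king on g7.
In check: no.
Legal moves: Kh8, Kg8, Kf8, Kh7, Kf7, Kh6, Bf8, Be7, Bd6+, Bc5, Bb4, Bb2+, Bc1.
Count: 13.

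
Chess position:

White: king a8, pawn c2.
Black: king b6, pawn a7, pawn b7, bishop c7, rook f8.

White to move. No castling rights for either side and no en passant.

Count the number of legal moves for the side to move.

White to move; king on a8.
In check: yes, from the black rook on f8.
Legal moves: none.
Count: 0.

0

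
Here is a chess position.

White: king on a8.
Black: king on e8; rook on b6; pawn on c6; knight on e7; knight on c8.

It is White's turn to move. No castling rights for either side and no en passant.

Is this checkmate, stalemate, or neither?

stalemate

White to move; white king on a8.
In check: no.
King squares — a7: attacked by Nc8; b7: attacked by Rb6; b8: attacked by Rb6.
Legal moves for White: none.
Not in check and no legal moves → stalemate.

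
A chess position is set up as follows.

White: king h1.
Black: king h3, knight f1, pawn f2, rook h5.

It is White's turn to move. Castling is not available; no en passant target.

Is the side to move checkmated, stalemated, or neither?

stalemate

White to move; white king on h1.
In check: no.
King squares — g1: attacked by Pf2; g2: attacked by Kh3; h2: attacked by Nf1.
Legal moves for White: none.
Not in check and no legal moves → stalemate.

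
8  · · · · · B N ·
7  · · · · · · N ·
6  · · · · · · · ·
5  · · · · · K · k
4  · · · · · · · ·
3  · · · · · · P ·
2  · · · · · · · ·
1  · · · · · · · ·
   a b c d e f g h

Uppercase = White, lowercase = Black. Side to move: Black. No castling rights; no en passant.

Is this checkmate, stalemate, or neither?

checkmate

Black to move; black king on h5.
In check: yes, from the white knight on g7.
King squares — g4: attacked by Kf5; h4: attacked by Pg3; g5: attacked by Kf5; g6: attacked by Kf5; h6: attacked by Ng8.
Legal moves for Black: none.
In check with no legal moves → checkmate.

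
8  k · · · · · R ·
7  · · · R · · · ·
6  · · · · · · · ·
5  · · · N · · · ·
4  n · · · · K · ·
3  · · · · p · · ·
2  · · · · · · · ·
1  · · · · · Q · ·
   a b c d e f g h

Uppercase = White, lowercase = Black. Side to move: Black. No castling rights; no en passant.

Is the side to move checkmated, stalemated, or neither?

checkmate

Black to move; black king on a8.
In check: yes, from the white rook on g8.
King squares — a7: attacked by Rd7; b7: attacked by Rd7; b8: attacked by Rg8.
Legal moves for Black: none.
In check with no legal moves → checkmate.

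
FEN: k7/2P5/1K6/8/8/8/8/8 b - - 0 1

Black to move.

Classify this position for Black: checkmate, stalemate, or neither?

Black to move; black king on a8.
In check: no.
King squares — a7: attacked by Kb6; b7: attacked by Kb6; b8: attacked by Pc7.
Legal moves for Black: none.
Not in check and no legal moves → stalemate.

stalemate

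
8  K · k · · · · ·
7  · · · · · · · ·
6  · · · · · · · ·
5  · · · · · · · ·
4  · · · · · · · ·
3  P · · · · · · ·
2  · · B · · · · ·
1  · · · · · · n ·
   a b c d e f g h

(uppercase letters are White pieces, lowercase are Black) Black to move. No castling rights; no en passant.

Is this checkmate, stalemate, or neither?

Black to move; black king on c8.
In check: no.
Legal moves for Black: Kd8, Kd7, Kc7, Nh3, Nf3, Ne2.
Black has 6 legal moves and is not in check → neither.

neither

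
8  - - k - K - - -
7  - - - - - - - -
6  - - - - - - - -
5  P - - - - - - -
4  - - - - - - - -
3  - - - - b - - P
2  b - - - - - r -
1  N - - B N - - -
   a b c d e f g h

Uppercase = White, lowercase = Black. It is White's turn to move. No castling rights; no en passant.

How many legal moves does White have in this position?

White to move; king on e8.
In check: no.
Legal moves: Kf8, Ke7, Nf3, Nd3, Nxg2, Nec2, Bh5, Bg4+, Ba4, Bf3, Bb3, Be2, Bc2, Nb3, Nac2, a6, h4.
Count: 17.

17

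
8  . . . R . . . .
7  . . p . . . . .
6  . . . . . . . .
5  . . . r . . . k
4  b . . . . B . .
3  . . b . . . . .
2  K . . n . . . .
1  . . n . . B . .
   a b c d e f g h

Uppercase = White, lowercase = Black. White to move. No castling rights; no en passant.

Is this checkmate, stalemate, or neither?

White to move; white king on a2.
In check: yes, from the black knight on c1.
King squares — a1: attacked by Bc3; b1: attacked by Nd2; b2: attacked by Bc3; a3: available; b3: attacked by Nc1.
Legal moves for White: Ka3.
White is in check but has 1 legal move → neither.

neither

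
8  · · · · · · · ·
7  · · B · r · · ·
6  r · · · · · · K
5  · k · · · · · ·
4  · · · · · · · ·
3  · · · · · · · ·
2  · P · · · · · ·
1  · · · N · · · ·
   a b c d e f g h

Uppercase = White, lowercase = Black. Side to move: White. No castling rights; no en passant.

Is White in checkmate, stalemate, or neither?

White to move; white king on h6.
In check: yes, from the black rook on a6.
King squares — g5: available; h5: available; g6: attacked by Ra6; g7: attacked by Re7; h7: attacked by Re7.
Legal moves for White: Kh5, Kg5, Bd6, Bb6.
White is in check but has 4 legal moves → neither.

neither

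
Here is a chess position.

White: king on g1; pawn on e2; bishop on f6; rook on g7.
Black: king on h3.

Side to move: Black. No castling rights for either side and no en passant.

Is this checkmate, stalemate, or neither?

stalemate

Black to move; black king on h3.
In check: no.
King squares — g2: attacked by Kg1; h2: attacked by Kg1; g3: attacked by Rg7; g4: attacked by Rg7; h4: attacked by Bf6.
Legal moves for Black: none.
Not in check and no legal moves → stalemate.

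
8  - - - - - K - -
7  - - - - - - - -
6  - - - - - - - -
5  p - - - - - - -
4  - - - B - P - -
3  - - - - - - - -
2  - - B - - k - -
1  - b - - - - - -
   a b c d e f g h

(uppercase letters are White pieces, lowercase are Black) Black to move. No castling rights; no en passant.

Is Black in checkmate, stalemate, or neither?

Black to move; black king on f2.
In check: yes, from the white bishop on d4.
King squares — e1: available; f1: available; g1: attacked by Bd4; e2: available; g2: available; e3: attacked by Bd4; f3: available; g3: available.
Legal moves for Black: Kg3, Kf3, Kg2, Ke2, Kf1, Ke1.
Black is in check but has 6 legal moves → neither.

neither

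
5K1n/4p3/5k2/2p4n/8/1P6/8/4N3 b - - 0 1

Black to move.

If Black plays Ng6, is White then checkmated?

no

After Ng6: white king on f8; in check: yes, from the black knight on g6.
White has 2 legal replies: Kg8, Ke8.
In check but a legal move exists → not checkmate.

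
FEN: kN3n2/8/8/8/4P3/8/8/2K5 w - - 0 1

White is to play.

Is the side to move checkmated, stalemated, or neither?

neither

White to move; white king on c1.
In check: no.
Legal moves for White: Nd7, Nc6, Na6, Kd2, Kc2, Kb2, Kd1, Kb1, e5.
White has 9 legal moves and is not in check → neither.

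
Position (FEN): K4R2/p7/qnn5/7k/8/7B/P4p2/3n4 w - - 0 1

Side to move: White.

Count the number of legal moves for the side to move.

0

White to move; king on a8.
In check: yes, from the black knight on b6.
Legal moves: none.
Count: 0.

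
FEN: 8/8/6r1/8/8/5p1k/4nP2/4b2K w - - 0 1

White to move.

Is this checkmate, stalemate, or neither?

stalemate

White to move; white king on h1.
In check: no.
King squares — g1: attacked by Ne2; g2: attacked by Pf3; h2: attacked by Kh3.
Legal moves for White: none.
Not in check and no legal moves → stalemate.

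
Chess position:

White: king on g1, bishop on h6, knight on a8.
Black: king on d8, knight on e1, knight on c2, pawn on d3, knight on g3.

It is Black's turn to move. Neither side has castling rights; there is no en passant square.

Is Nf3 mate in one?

After Nf3: white king on g1; in check: yes, from the black knight on f3.
White has 2 legal replies: Kg2, Kf2.
In check but a legal move exists → not checkmate.

no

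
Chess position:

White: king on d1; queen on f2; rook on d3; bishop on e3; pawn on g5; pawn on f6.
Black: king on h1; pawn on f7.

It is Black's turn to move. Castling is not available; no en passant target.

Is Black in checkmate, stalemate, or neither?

Black to move; black king on h1.
In check: no.
King squares — g1: attacked by Qf2; g2: attacked by Qf2; h2: attacked by Qf2.
Legal moves for Black: none.
Not in check and no legal moves → stalemate.

stalemate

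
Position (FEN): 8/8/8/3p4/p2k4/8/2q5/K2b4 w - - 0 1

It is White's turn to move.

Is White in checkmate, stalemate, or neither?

White to move; white king on a1.
In check: no.
King squares — b1: attacked by Qc2; a2: attacked by Qc2; b2: attacked by Qc2.
Legal moves for White: none.
Not in check and no legal moves → stalemate.

stalemate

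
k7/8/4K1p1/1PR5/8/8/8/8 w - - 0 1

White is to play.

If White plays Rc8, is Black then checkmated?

After Rc8: black king on a8; in check: yes, from the white rook on c8.
Black has 2 legal replies: Kb7, Ka7.
In check but a legal move exists → not checkmate.

no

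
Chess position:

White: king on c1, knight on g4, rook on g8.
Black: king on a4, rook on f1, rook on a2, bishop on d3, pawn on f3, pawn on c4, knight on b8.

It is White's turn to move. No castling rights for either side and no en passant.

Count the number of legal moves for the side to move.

0

White to move; king on c1.
In check: yes, from the black rook on f1.
Legal moves: none.
Count: 0.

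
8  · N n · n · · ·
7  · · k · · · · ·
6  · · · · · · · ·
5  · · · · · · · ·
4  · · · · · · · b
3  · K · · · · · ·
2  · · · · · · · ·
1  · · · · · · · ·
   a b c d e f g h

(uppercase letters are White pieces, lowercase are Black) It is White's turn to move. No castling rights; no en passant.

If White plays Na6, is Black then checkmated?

After Na6: black king on c7; in check: yes, from the white knight on a6.
Black has 6 legal replies: Kd8, Kd7, Kb7, Kd6, Kc6, Kb6.
In check but a legal move exists → not checkmate.

no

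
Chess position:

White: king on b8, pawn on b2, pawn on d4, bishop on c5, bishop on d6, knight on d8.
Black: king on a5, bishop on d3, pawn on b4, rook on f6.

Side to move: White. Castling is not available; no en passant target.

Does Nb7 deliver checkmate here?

no

After Nb7: black king on a5; in check: yes, from the white knight on b7.
Black has 3 legal replies: Ka6, Kb5, Ka4.
In check but a legal move exists → not checkmate.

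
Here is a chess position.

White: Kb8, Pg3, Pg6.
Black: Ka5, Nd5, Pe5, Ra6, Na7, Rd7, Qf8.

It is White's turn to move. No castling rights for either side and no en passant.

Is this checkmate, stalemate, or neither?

White to move; white king on b8.
In check: yes, from the black queen on f8.
King squares — a7: attacked by Ra6; b7: attacked by Rd7; c7: attacked by Nd5; a8: attacked by Qf8; c8: attacked by Na7.
Legal moves for White: none.
In check with no legal moves → checkmate.

checkmate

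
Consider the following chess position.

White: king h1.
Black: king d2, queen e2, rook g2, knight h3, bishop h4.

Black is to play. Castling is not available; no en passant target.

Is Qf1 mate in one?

After Qf1: white king on h1; in check: yes, from the black queen on f1.
King squares — g1: attacked by Qf1; g2: attacked by Qf1; h2: attacked by Rg2.
White has no legal moves → checkmate.

yes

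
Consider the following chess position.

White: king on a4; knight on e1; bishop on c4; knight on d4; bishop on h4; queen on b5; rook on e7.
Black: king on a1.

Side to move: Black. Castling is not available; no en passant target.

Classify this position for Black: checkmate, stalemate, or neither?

Black to move; black king on a1.
In check: no.
King squares — b1: attacked by Qb5; a2: attacked by Bc4; b2: attacked by Qb5.
Legal moves for Black: none.
Not in check and no legal moves → stalemate.

stalemate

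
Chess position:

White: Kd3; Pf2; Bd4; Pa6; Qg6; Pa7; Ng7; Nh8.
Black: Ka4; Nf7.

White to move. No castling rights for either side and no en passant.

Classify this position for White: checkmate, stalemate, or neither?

White to move; white king on d3.
In check: no.
Legal moves for White include: Nxf7, Ne8, Ne6, Nh5, Nf5, Qh7, Qxf7, Qh6, Qf6, Qe6, Qd6, Qc6+, Qb6, Qh5, Qg5, Qf5, Qg4, Qe4, ... (list truncated; more exist).
White has legal moves and is not in check → neither.

neither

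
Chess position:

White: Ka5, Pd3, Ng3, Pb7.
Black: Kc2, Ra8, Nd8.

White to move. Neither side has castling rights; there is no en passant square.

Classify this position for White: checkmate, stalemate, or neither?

White to move; white king on a5.
In check: yes, from the black rook on a8.
Legal moves for White: Kb6, Kb5, Kb4, bxa8=Q, bxa8=R, bxa8=B, bxa8=N.
White is in check but has 7 legal moves → neither.

neither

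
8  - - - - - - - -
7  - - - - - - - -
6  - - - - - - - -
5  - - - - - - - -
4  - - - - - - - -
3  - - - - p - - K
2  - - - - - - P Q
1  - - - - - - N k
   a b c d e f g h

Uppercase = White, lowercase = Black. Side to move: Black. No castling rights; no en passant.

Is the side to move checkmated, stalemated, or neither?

Black to move; black king on h1.
In check: yes, from the white queen on h2.
King squares — g1: attacked by Qh2; g2: attacked by Qh2; h2: attacked by Kh3.
Legal moves for Black: none.
In check with no legal moves → checkmate.

checkmate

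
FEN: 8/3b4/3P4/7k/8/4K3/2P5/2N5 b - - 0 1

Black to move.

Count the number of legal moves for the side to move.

Black to move; king on h5.
In check: no.
Legal moves: Be8, Bc8, Be6, Bc6, Bf5, Bb5, Bg4, Ba4, Bh3, Kh6, Kg6, Kg5, Kh4, Kg4.
Count: 14.

14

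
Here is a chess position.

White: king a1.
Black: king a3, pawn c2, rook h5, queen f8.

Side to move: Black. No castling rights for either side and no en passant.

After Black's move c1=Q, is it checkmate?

After c1=Q: white king on a1; in check: yes, from the black queen on c1.
King squares — b1: attacked by Qc1; a2: attacked by Ka3; b2: attacked by Qc1.
White has no legal moves → checkmate.

yes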